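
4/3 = 1.33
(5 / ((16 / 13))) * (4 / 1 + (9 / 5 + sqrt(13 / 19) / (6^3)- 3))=11.39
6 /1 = 6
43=43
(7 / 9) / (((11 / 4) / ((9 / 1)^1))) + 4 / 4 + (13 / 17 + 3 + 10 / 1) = 3237 / 187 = 17.31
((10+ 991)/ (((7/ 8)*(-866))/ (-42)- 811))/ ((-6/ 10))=40040/ 19031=2.10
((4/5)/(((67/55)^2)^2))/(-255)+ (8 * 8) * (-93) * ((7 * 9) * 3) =-1156096573922788/1027707171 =-1124928.00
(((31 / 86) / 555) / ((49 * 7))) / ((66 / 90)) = 31 / 12005686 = 0.00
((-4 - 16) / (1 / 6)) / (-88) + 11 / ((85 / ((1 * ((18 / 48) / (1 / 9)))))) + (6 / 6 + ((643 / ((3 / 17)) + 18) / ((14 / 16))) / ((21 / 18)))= 1315711203 / 366520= 3589.74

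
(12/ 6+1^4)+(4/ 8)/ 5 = 31/ 10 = 3.10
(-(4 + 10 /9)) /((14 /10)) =-230 /63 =-3.65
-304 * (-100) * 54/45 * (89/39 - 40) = -17887360/13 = -1375950.77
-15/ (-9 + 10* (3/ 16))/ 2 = 20/ 19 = 1.05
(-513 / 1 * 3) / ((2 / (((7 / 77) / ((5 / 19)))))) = -29241 / 110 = -265.83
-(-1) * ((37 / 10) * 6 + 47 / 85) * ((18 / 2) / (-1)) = -17406 / 85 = -204.78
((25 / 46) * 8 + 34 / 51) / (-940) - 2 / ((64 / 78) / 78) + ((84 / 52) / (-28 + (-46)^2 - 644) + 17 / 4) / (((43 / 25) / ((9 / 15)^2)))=-4953819599153 / 26177366280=-189.24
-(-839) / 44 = 839 / 44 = 19.07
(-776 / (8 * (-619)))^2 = 9409 / 383161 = 0.02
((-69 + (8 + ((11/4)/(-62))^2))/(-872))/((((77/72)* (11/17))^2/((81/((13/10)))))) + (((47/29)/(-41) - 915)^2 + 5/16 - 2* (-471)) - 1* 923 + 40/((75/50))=55510263057955705193012387/66292592792371209264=837352.42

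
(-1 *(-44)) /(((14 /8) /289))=50864 /7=7266.29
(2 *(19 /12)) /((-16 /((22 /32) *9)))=-627 /512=-1.22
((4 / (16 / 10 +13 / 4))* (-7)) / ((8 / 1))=-0.72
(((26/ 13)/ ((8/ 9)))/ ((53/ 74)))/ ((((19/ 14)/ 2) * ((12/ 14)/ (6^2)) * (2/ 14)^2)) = 9594396/ 1007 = 9527.70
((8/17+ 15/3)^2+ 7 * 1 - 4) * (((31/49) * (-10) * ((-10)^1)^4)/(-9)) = 9833200000/42483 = 231462.00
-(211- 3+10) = -218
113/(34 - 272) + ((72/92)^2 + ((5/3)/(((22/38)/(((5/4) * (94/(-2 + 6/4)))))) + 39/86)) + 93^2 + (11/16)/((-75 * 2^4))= 7973.08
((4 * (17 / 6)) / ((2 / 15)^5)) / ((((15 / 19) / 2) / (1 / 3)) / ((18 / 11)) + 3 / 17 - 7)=-463303125 / 10508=-44090.51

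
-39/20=-1.95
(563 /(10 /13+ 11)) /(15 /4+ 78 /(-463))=13554788 /1014849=13.36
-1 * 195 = -195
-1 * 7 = -7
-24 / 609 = -8 / 203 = -0.04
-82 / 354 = -41 / 177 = -0.23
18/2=9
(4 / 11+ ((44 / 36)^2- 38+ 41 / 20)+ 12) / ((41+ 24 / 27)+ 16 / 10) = -393689 / 774972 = -0.51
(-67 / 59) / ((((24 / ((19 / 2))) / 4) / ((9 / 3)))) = -1273 / 236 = -5.39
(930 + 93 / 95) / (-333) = -9827 / 3515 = -2.80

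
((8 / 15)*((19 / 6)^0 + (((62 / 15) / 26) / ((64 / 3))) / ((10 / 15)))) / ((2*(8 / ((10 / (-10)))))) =-0.03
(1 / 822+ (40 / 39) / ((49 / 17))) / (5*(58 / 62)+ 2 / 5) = 9659445 / 137361406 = 0.07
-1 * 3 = -3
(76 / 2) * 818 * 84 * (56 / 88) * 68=1242862656 / 11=112987514.18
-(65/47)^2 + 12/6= 193/2209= 0.09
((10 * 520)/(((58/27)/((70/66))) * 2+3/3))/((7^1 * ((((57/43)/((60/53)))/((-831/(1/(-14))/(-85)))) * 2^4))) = -680589000/633403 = -1074.50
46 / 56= 23 / 28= 0.82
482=482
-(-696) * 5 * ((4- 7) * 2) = -20880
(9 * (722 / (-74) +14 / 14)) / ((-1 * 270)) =0.29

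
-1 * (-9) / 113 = 9 / 113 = 0.08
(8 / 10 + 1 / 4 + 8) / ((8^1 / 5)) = 181 / 32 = 5.66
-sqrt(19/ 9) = -sqrt(19)/ 3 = -1.45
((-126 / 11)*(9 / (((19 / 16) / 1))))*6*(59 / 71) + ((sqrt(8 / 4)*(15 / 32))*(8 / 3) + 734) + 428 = 730.92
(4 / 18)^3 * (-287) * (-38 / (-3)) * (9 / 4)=-21812 / 243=-89.76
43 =43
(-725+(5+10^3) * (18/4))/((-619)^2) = 7595/766322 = 0.01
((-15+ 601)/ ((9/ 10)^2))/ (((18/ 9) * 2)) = 14650/ 81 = 180.86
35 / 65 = 7 / 13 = 0.54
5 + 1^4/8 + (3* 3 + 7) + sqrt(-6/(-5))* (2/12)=sqrt(30)/30 + 169/8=21.31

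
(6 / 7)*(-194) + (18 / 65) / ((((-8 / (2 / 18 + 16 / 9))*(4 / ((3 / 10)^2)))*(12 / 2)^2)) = -484224119 / 2912000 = -166.29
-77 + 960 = 883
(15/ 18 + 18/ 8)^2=1369/ 144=9.51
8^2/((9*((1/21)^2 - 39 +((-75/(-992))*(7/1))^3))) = -0.18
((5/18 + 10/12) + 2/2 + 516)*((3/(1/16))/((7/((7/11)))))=74608/33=2260.85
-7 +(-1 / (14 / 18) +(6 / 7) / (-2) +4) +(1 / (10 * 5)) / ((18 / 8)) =-7411 / 1575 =-4.71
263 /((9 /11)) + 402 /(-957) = 921661 /2871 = 321.02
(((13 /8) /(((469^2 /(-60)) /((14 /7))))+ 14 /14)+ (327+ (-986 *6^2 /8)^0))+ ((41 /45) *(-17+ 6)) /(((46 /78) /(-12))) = 13480727382 /25295515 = 532.93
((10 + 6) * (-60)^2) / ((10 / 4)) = 23040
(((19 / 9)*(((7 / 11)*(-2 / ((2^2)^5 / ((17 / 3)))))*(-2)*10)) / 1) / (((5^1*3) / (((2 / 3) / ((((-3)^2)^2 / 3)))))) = 2261 / 4618944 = 0.00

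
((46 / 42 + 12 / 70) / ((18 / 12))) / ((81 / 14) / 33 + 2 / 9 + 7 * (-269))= -5852 / 13046435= -0.00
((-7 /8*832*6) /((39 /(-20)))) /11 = 2240 /11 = 203.64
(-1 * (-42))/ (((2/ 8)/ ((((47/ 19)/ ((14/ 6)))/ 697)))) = 3384/ 13243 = 0.26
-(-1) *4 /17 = 4 /17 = 0.24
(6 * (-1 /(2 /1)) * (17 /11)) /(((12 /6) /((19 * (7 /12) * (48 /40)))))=-6783 /220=-30.83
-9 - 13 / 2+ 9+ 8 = 3 / 2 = 1.50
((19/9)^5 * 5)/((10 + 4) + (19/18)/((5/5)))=24760990/1778031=13.93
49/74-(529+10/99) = -3871343/7326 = -528.44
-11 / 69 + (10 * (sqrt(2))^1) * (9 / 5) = -11 / 69 + 18 * sqrt(2) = 25.30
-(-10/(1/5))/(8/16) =100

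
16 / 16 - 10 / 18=0.44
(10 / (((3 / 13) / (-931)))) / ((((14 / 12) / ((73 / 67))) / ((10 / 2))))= -12621700 / 67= -188383.58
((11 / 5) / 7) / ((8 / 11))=121 / 280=0.43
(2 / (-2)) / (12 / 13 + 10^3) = -13 / 13012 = -0.00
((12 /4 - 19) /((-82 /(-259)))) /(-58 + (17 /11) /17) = 3256 /3731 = 0.87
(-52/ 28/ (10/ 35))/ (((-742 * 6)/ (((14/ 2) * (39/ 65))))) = 13/ 2120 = 0.01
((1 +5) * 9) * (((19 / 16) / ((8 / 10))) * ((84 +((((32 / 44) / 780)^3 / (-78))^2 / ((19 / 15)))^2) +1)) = 2993157678081038048571101319688502223868798828381 / 439312215106493372568628561999917767062500000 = 6813.28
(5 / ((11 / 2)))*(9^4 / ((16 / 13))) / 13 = 32805 / 88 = 372.78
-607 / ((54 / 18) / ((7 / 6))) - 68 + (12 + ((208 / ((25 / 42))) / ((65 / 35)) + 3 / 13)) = -606439 / 5850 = -103.66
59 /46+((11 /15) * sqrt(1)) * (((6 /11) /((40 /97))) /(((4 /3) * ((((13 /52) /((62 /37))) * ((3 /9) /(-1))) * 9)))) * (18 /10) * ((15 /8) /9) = 229117 /340400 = 0.67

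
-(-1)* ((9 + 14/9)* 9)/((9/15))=475/3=158.33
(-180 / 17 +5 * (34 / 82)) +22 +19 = 22642 / 697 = 32.48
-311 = -311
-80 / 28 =-20 / 7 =-2.86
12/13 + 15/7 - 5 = -176/91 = -1.93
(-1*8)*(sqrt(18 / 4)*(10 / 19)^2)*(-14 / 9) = 5600*sqrt(2) / 1083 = 7.31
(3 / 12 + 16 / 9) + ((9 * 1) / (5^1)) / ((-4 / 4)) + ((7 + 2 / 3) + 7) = 2681 / 180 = 14.89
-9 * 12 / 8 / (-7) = 27 / 14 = 1.93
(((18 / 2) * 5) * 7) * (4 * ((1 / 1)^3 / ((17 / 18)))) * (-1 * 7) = -158760 / 17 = -9338.82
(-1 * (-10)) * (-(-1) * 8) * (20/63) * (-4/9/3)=-6400/1701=-3.76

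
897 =897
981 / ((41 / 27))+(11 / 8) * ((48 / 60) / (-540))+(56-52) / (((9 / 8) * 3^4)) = 3862054823 / 5977800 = 646.07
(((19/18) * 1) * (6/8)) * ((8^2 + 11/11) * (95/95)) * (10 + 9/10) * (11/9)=296153/432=685.54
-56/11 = -5.09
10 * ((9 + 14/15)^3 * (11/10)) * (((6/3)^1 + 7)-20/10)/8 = 254712073/27000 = 9433.78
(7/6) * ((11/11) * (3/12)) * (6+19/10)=553/240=2.30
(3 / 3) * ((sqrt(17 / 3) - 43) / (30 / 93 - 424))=0.10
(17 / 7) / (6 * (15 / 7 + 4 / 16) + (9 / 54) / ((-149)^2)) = 1132251 / 6693605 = 0.17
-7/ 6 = -1.17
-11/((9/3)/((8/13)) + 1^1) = -88/47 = -1.87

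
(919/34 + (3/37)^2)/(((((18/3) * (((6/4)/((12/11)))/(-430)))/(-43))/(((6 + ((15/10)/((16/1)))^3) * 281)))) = 214277899148418925/2097176576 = 102174467.14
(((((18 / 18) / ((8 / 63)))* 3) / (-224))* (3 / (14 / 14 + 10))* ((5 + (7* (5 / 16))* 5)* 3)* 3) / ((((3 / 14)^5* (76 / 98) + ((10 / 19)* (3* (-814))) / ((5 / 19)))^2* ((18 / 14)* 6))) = -726376911021279 / 32396188959801538124000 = -0.00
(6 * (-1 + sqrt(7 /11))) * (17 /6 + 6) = -53 + 53 * sqrt(77) /11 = -10.72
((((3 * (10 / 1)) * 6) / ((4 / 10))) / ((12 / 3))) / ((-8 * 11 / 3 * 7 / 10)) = -3375 / 616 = -5.48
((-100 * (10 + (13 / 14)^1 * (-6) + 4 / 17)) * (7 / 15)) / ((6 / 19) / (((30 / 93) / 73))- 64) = -351500 / 12053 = -29.16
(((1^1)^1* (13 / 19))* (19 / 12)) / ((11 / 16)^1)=52 / 33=1.58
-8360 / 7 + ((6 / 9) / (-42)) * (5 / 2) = -150485 / 126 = -1194.33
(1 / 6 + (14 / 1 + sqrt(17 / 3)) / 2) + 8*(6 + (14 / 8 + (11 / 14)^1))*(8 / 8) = sqrt(51) / 6 + 3169 / 42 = 76.64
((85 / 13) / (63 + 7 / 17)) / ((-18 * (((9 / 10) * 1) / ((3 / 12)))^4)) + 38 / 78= 12899807467 / 26480405952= 0.49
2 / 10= 1 / 5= 0.20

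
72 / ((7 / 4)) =288 / 7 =41.14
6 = 6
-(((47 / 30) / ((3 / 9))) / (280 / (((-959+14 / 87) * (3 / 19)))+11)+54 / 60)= -770761 / 545235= -1.41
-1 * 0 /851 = 0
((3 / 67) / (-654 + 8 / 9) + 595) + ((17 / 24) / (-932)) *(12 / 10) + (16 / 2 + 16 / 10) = 2219155501111 / 3670458320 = 604.60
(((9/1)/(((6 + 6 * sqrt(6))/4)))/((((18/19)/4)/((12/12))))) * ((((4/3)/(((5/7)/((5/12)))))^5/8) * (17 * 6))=-5428661/295245 + 5428661 * sqrt(6)/295245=26.65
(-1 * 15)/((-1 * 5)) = 3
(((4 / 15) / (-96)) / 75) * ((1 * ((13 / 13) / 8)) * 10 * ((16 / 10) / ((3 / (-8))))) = 2 / 10125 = 0.00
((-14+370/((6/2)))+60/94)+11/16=249647/2256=110.66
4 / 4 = 1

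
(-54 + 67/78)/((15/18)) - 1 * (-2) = -803/13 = -61.77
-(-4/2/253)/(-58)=-1/7337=-0.00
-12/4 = -3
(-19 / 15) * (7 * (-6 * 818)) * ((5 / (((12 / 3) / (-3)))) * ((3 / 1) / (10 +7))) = -489573 / 17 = -28798.41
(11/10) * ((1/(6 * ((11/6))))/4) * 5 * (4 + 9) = 13/8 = 1.62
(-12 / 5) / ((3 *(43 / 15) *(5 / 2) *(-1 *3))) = 8 / 215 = 0.04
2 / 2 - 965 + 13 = -951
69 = 69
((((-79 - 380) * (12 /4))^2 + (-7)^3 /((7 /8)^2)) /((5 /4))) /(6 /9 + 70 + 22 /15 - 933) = -22748172 /12913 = -1761.65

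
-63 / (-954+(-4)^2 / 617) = 5553 / 84086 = 0.07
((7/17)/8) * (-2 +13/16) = -133/2176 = -0.06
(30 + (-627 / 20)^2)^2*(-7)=-1148906546487 / 160000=-7180665.92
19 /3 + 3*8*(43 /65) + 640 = 129131 /195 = 662.21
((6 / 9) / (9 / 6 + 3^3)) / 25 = 4 / 4275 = 0.00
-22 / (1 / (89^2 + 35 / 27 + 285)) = -4875134 / 27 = -180560.52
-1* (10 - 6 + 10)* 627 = -8778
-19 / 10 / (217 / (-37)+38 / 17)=11951 / 22830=0.52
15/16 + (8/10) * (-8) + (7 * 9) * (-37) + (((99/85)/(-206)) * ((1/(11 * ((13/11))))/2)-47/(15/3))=-4271909843/1821040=-2345.86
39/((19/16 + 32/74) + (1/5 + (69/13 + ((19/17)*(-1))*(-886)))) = 8504080/217478309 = 0.04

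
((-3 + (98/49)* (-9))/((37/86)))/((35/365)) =-509.03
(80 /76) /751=20 /14269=0.00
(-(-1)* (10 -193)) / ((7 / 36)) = -941.14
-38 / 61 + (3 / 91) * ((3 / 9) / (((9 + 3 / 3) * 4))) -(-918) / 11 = 202311871 / 2442440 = 82.83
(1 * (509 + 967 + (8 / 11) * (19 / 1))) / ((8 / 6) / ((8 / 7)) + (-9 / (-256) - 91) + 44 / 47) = -591541248 / 35283193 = -16.77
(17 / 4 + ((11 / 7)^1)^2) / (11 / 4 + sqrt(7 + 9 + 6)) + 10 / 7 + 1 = 394 / 343 + 1756 * sqrt(22) / 3773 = 3.33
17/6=2.83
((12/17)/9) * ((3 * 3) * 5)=60/17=3.53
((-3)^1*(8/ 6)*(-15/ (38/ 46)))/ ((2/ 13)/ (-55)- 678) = -0.11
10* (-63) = -630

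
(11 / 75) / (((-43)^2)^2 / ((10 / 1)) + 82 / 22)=242 / 564108315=0.00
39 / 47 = 0.83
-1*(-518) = 518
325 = 325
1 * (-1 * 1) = -1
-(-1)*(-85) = -85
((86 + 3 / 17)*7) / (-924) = -1465 / 2244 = -0.65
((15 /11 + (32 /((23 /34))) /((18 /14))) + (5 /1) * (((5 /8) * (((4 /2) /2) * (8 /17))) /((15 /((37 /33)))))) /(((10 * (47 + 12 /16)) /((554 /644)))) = 136767088 /1983900765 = 0.07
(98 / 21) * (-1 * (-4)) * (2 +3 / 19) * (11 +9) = 45920 / 57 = 805.61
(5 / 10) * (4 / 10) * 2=2 / 5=0.40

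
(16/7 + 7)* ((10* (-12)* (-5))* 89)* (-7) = -3471000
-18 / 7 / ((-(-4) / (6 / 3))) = -9 / 7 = -1.29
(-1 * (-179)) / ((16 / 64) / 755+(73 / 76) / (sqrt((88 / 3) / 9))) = -17173145440 / 82016875307+3396523603800 * sqrt(66) / 82016875307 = 336.23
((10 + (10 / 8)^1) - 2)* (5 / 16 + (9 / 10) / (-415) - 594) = -729288389 / 132800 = -5491.63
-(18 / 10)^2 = -81 / 25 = -3.24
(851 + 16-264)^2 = 363609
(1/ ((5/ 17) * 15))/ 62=17/ 4650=0.00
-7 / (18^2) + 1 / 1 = 317 / 324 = 0.98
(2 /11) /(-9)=-2 /99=-0.02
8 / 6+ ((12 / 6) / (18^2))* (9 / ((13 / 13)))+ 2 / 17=1.51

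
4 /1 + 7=11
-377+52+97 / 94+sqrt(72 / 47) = -30453 / 94+6 * sqrt(94) / 47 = -322.73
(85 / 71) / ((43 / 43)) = 85 / 71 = 1.20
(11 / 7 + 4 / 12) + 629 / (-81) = -3323 / 567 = -5.86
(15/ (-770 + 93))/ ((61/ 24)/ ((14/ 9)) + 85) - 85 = -558360815/ 6568931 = -85.00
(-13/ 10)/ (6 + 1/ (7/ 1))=-91/ 430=-0.21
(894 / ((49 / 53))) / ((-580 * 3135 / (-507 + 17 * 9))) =1397769 / 7424725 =0.19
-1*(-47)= 47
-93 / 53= -1.75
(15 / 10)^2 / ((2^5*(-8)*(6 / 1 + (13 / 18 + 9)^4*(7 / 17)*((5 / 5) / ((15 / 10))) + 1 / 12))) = -3011499 / 842434403456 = -0.00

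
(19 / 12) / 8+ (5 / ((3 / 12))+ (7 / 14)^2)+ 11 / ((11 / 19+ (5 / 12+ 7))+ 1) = 4266881 / 196896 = 21.67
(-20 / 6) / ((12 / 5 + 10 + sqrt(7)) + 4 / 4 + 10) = -975 / 6757 + 125 * sqrt(7) / 20271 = -0.13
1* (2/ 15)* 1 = 2/ 15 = 0.13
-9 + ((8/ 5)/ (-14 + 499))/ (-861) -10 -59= -162858158/ 2087925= -78.00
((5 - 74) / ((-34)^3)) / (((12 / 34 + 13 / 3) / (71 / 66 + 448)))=2045091 / 12156496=0.17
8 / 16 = 1 / 2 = 0.50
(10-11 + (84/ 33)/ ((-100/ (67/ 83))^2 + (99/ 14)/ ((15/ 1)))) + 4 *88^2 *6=9859037092321925/ 53046929507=185855.00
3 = 3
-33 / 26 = -1.27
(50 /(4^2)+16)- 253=-1871 /8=-233.88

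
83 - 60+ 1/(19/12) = 449/19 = 23.63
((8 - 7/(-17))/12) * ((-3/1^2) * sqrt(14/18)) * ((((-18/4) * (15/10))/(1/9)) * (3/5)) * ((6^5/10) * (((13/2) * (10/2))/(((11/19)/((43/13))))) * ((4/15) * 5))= 418106286 * sqrt(7)/85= 13014179.46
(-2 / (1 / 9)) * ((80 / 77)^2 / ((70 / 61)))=-702720 / 41503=-16.93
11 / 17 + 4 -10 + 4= -23 / 17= -1.35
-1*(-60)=60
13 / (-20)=-13 / 20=-0.65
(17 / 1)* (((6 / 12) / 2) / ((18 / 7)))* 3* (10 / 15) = 119 / 36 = 3.31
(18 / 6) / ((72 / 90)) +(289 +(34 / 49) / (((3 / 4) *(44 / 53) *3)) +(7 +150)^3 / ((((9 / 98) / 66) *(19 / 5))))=269828552287571 / 368676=731885320.14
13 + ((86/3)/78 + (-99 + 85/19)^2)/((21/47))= 2535703238/126711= 20011.71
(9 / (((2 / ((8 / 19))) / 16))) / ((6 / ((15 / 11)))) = 1440 / 209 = 6.89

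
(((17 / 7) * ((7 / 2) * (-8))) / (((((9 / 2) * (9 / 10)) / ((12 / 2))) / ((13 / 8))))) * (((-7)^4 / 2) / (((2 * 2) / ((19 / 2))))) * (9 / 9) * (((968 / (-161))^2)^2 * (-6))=9216951719106560 / 2518569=3659598652.69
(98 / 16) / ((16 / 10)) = 245 / 64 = 3.83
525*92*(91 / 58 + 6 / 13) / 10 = 3697365 / 377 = 9807.33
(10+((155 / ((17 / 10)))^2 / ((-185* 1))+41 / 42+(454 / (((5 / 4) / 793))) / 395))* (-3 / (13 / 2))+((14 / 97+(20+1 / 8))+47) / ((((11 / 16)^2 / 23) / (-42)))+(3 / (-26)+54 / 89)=-137803.31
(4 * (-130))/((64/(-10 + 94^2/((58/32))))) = -4585295/116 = -39528.41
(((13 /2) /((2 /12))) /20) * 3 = 117 /20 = 5.85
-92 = -92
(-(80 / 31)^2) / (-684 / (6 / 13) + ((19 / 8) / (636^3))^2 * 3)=1807221492433331159040 / 402163822494771109831723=0.00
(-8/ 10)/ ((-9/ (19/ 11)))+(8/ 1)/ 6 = 1.49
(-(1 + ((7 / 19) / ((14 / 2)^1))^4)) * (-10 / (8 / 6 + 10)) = 114990 / 130321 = 0.88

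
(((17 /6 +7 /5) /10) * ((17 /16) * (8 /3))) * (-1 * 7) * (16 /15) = -8.96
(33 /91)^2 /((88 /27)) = 0.04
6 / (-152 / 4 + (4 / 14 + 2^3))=-21 / 104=-0.20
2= 2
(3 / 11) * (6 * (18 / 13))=324 / 143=2.27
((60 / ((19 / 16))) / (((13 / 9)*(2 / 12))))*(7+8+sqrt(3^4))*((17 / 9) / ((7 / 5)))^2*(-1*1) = -110976000 / 12103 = -9169.30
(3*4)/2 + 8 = 14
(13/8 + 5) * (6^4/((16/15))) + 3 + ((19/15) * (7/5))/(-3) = 14493211/1800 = 8051.78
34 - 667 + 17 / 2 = -1249 / 2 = -624.50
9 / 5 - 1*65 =-316 / 5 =-63.20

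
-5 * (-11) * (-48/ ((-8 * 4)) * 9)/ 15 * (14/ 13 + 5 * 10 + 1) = 2577.81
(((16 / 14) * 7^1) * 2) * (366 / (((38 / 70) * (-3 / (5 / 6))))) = -170800 / 57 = -2996.49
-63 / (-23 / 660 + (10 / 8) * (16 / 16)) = -20790 / 401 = -51.85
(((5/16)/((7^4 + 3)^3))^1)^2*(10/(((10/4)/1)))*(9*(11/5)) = 495/12353407110454601580544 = 0.00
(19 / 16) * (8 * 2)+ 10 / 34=328 / 17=19.29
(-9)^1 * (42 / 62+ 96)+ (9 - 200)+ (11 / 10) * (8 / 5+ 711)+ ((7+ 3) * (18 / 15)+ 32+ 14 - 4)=-346017 / 1550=-223.24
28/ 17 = 1.65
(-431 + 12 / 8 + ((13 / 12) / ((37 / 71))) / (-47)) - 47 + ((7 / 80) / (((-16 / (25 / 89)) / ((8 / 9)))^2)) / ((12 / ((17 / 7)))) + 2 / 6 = -408061065614641 / 856891498752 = -476.21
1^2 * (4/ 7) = 4/ 7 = 0.57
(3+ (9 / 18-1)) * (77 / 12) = 385 / 24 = 16.04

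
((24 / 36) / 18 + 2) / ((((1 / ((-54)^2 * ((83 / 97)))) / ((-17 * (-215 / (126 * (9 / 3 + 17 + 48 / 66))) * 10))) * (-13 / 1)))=-917679125 / 167713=-5471.72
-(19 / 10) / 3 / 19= -1 / 30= -0.03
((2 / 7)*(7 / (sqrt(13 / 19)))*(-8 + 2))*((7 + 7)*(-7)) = 1176*sqrt(247) / 13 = 1421.71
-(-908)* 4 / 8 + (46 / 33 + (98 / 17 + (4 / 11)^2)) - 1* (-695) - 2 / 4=14264771 / 12342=1155.79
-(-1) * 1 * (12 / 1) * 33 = 396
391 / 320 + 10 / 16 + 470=471.85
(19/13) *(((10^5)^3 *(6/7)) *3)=342000000000000000/91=3758241758241758.24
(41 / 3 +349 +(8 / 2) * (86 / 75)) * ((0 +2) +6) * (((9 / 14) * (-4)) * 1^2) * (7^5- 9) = -22208837376 / 175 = -126907642.15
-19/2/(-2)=19/4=4.75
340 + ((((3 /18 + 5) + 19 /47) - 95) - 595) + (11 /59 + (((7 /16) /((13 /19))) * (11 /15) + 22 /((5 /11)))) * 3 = -1706672351 /8651760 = -197.26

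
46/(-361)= -46/361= -0.13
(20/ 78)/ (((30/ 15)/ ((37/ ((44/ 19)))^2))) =2471045/ 75504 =32.73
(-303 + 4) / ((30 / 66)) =-3289 / 5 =-657.80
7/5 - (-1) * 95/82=1049/410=2.56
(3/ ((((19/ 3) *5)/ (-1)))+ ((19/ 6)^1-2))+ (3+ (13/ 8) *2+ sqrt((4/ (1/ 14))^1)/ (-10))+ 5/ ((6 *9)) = 76073/ 10260-sqrt(14)/ 5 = 6.67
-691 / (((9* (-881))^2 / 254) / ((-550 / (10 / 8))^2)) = -33979510400 / 62869041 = -540.48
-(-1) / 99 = 1 / 99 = 0.01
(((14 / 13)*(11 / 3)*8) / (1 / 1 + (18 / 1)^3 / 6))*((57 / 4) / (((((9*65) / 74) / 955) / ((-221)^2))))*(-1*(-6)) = 6829661872 / 417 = 16378086.02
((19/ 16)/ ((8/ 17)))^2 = 104329/ 16384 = 6.37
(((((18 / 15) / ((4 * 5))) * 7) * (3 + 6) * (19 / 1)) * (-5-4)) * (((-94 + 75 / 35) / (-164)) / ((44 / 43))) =-127655433 / 360800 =-353.81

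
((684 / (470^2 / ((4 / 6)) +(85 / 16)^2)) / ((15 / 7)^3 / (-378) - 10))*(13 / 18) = -86754304 / 583468051375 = -0.00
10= 10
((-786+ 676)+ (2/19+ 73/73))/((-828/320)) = 165520/3933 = 42.08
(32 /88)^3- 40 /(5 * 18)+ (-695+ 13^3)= 17987710 /11979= 1501.60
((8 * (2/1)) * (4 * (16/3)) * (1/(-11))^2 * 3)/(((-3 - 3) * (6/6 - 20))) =512/6897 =0.07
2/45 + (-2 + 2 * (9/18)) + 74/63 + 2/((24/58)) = 1061/210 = 5.05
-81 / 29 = -2.79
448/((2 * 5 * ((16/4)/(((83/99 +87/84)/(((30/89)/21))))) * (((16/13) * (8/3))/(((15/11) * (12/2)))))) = 25244583/7744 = 3259.89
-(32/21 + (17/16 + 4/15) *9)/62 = -22657/104160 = -0.22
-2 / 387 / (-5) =2 / 1935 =0.00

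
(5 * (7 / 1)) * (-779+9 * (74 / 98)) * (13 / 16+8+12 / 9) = -46067765 / 168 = -274212.89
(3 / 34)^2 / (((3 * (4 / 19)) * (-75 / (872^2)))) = -902956 / 7225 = -124.98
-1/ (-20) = 1/ 20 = 0.05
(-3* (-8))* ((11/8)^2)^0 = 24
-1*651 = -651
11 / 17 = 0.65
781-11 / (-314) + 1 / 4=490647 / 628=781.29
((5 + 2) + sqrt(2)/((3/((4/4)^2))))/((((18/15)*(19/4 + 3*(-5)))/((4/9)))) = -280/1107 - 40*sqrt(2)/3321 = -0.27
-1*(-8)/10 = 4/5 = 0.80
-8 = -8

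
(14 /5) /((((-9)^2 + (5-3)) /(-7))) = -98 /415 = -0.24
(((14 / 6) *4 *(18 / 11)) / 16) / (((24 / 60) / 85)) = 8925 / 44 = 202.84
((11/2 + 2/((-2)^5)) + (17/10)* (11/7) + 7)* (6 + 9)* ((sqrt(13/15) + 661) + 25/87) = 8461* sqrt(195)/560 + 121694563/812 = 150081.14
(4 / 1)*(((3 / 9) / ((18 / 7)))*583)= 8162 / 27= 302.30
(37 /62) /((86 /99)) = 3663 /5332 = 0.69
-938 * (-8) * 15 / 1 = 112560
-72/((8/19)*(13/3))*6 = -3078/13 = -236.77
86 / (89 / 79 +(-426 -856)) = -0.07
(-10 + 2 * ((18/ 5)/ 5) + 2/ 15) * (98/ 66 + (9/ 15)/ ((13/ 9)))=-2576032/ 160875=-16.01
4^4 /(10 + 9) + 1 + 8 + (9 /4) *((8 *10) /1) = 3847 /19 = 202.47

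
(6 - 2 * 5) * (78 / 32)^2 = -1521 / 64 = -23.77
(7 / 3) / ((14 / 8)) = 4 / 3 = 1.33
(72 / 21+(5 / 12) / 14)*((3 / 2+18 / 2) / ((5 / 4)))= 581 / 20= 29.05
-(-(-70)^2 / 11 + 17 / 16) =78213 / 176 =444.39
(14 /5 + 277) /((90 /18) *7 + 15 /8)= 11192 /1475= 7.59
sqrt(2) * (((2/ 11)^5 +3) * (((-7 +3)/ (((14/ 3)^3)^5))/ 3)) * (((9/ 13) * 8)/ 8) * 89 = -1851158159888265 * sqrt(2)/ 81426791412463953584128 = -0.00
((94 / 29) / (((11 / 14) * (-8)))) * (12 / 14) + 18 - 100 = -26299 / 319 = -82.44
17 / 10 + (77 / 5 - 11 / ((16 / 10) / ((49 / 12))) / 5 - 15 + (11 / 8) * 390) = 532.74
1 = 1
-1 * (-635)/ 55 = 127/ 11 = 11.55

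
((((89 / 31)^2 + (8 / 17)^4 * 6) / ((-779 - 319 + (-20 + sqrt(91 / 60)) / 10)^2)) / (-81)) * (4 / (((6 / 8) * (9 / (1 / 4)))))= -39795683354976410456000 / 3084038791347141796907042381169 - 241185956704000000 * sqrt(1365) / 3084038791347141796907042381169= -0.00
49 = 49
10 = 10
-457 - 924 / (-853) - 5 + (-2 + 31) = -368425 / 853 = -431.92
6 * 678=4068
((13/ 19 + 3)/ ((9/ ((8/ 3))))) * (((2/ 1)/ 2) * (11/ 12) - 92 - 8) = -166460/ 1539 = -108.16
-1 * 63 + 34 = -29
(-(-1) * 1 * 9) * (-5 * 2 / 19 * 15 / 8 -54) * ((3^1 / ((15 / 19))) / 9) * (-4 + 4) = 0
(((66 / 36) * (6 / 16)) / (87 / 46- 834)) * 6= -253 / 51036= -0.00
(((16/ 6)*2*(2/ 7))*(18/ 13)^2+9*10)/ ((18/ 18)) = 109926/ 1183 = 92.92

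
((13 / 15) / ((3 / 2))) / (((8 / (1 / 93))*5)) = 13 / 83700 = 0.00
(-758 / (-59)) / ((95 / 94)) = 71252 / 5605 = 12.71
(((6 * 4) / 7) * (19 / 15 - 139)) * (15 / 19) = -49584 / 133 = -372.81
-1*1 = -1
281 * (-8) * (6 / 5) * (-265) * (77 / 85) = 55044528 / 85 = 647582.68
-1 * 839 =-839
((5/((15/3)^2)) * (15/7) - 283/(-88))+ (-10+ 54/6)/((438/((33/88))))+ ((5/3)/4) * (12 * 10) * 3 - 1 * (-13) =14987261/89936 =166.64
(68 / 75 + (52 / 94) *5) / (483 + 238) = 12946 / 2541525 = 0.01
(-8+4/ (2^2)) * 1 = -7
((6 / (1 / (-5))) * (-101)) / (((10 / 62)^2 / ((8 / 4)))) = 1164732 / 5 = 232946.40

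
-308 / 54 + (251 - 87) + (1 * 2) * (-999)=-49672 / 27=-1839.70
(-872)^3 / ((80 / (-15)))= 124322784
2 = 2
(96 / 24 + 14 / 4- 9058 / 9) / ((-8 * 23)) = 5.43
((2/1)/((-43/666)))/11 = -1332/473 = -2.82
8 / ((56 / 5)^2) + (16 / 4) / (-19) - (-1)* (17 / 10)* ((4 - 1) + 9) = 754231 / 37240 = 20.25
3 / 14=0.21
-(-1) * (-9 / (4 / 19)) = -171 / 4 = -42.75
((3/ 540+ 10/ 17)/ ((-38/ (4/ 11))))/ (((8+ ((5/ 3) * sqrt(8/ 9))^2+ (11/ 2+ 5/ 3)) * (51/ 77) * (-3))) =12719/ 78438935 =0.00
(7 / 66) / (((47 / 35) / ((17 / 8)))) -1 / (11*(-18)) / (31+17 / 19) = 3789557 / 22557744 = 0.17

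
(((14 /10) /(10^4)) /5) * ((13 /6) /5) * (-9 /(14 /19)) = -741 /5000000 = -0.00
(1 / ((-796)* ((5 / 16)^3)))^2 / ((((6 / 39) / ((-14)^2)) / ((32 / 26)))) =1644167168 / 618765625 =2.66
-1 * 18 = -18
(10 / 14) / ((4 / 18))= 45 / 14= 3.21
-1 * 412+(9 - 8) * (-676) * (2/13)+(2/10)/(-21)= -54181/105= -516.01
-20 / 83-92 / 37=-8376 / 3071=-2.73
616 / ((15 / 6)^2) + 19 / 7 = 101.27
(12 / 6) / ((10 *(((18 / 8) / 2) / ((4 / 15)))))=32 / 675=0.05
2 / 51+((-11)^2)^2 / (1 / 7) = 5226839 / 51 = 102487.04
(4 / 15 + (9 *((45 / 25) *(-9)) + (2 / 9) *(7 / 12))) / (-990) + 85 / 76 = 292093 / 230850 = 1.27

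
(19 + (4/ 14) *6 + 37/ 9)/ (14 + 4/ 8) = 3128/ 1827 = 1.71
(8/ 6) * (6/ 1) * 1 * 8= 64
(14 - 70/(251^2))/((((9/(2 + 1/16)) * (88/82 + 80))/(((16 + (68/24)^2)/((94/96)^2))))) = 344059583560/346948838037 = 0.99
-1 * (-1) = 1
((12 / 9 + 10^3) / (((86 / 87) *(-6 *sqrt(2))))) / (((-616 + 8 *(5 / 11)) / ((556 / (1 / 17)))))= 566101547 *sqrt(2) / 434472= 1842.67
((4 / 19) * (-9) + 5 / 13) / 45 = -373 / 11115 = -0.03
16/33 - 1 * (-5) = 181/33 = 5.48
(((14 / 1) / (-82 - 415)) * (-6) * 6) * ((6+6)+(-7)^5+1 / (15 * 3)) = -6046192 / 355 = -17031.53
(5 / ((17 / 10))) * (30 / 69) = 500 / 391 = 1.28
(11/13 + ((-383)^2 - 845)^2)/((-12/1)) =-92172046793/52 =-1772539361.40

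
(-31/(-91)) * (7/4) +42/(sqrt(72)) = 31/52 +7 * sqrt(2)/2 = 5.55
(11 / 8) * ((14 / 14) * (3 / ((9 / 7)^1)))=77 / 24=3.21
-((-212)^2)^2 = -2019963136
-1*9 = -9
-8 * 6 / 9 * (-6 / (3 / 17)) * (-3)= -544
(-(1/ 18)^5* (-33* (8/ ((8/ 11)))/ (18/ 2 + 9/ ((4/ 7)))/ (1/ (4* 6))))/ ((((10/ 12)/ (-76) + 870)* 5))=152/ 3549336975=0.00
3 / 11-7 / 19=-20 / 209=-0.10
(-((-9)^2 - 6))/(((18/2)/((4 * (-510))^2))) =-34680000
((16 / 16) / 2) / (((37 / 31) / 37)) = 31 / 2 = 15.50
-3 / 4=-0.75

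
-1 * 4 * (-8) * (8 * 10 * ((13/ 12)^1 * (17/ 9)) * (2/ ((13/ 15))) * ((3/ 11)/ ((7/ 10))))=1088000/ 231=4709.96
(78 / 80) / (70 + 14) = 13 / 1120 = 0.01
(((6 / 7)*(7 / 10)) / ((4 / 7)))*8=42 / 5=8.40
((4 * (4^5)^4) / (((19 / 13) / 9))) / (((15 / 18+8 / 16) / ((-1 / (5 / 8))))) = -3087428650795008 / 95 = -32499248955736.93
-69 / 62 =-1.11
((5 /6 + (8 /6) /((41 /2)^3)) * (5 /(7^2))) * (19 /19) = 1723345 /20262774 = 0.09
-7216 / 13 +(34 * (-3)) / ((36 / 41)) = -52357 / 78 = -671.24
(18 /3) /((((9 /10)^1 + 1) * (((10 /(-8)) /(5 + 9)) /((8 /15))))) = -1792 /95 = -18.86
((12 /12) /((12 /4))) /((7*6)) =1 /126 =0.01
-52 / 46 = -26 / 23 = -1.13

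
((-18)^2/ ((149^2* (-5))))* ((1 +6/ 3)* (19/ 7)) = -18468/ 777035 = -0.02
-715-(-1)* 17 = -698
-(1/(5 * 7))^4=-0.00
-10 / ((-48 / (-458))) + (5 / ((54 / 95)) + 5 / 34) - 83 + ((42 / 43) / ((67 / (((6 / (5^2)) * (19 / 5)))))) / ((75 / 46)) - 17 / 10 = -2829315115099 / 16529737500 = -171.17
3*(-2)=-6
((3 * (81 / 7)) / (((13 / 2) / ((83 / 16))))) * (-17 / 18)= -26.17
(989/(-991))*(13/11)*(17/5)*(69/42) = -5027087/763070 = -6.59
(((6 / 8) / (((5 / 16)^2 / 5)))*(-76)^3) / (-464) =5267712 / 145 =36329.05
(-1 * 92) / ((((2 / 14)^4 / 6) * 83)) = -1325352 / 83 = -15968.10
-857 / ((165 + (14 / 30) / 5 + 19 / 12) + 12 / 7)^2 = -0.03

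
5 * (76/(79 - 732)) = -380/653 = -0.58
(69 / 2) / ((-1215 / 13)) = -299 / 810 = -0.37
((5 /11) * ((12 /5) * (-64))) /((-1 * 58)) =384 /319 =1.20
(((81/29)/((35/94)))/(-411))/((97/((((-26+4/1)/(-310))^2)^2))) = -37158858/7785475392209375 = -0.00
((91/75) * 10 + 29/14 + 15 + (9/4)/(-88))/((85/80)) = 63439/2310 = 27.46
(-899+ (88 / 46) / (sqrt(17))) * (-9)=8086.82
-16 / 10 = -8 / 5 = -1.60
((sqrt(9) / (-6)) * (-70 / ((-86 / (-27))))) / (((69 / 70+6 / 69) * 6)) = 253575 / 148522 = 1.71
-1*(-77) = 77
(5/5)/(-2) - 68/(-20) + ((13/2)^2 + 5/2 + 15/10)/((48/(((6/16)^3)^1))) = 2.95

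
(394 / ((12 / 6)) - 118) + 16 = 95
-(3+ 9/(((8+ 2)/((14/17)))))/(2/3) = -477/85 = -5.61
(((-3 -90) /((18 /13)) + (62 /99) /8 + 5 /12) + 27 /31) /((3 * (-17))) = 403885 /313038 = 1.29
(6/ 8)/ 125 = 3/ 500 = 0.01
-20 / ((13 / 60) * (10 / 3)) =-360 / 13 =-27.69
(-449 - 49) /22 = -249 /11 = -22.64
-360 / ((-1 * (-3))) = -120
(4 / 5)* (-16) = -64 / 5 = -12.80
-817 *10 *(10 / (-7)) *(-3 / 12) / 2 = -20425 / 14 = -1458.93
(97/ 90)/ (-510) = -97/ 45900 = -0.00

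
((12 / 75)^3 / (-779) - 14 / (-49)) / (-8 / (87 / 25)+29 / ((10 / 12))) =1058933637 / 120460178125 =0.01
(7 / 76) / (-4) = -7 / 304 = -0.02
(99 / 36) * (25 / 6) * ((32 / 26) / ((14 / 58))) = 15950 / 273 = 58.42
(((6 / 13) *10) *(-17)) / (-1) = 1020 / 13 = 78.46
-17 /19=-0.89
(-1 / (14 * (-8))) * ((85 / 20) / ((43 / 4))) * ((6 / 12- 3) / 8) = -0.00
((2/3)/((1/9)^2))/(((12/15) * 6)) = 45/4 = 11.25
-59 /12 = -4.92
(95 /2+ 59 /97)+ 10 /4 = 4909 /97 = 50.61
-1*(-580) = 580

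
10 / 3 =3.33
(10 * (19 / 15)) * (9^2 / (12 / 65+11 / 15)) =200070 / 179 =1117.71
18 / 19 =0.95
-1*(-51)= 51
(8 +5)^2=169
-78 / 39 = -2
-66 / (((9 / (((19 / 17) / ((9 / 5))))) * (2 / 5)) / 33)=-57475 / 153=-375.65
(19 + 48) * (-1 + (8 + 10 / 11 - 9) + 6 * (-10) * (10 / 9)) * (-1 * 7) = 1048684 / 33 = 31778.30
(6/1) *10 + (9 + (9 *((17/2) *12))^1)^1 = 987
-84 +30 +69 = 15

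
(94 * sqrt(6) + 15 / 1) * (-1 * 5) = -470 * sqrt(6)-75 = -1226.26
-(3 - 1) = -2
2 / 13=0.15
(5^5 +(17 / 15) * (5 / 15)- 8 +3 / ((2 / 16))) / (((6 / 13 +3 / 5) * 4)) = 918853 / 1242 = 739.82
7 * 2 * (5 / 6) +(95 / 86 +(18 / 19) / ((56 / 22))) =225503 / 17157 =13.14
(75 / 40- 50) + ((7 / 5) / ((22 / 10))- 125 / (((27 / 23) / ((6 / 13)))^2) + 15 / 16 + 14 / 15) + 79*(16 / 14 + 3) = 22122112549 / 84324240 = 262.35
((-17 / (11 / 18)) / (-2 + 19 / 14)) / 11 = 476 / 121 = 3.93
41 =41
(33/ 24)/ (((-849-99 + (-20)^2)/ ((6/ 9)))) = -11/ 6576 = -0.00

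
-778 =-778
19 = 19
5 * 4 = 20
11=11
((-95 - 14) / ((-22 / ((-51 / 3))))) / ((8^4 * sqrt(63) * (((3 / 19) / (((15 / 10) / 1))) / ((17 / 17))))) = -35207 * sqrt(7) / 3784704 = -0.02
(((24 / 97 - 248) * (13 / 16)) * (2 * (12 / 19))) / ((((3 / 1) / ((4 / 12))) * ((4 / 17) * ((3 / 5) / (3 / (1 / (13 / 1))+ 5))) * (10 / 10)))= -146054480 / 16587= -8805.36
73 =73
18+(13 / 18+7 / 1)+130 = 2803 / 18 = 155.72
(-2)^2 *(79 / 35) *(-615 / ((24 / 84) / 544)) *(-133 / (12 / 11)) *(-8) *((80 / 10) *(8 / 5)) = -659924328448 / 5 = -131984865689.60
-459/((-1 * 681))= 153/227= 0.67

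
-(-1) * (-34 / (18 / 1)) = -17 / 9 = -1.89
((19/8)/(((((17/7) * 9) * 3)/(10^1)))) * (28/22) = 4655/10098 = 0.46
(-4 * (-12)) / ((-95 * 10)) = -0.05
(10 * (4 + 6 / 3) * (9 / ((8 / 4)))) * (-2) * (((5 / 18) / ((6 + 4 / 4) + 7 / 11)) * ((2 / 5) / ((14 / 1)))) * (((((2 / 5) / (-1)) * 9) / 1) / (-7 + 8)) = 2.02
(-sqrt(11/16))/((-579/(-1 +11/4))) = 7 * sqrt(11)/9264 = 0.00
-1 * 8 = -8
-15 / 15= -1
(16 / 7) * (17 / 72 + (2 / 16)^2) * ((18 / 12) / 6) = 145 / 1008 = 0.14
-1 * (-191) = 191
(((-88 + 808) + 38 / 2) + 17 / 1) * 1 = 756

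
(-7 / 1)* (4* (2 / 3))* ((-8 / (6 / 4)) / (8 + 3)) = 896 / 99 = 9.05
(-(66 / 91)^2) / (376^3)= -1089 / 110049057664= -0.00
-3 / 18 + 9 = 53 / 6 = 8.83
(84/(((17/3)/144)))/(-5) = -36288/85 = -426.92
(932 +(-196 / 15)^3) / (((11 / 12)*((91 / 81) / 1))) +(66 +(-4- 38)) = -1237.34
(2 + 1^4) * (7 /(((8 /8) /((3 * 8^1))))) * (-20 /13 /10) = -1008 /13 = -77.54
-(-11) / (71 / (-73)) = -803 / 71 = -11.31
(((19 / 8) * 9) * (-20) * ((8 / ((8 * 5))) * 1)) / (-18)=4.75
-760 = -760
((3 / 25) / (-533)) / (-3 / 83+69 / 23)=-83 / 1092650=-0.00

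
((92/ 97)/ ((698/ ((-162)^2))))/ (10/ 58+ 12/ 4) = 380538/ 33853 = 11.24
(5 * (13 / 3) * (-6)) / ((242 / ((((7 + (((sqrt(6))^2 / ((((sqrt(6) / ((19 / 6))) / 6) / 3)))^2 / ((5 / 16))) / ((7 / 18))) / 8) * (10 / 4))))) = -364943605 / 13552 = -26929.13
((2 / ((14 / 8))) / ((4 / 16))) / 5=32 / 35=0.91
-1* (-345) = 345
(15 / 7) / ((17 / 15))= 225 / 119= 1.89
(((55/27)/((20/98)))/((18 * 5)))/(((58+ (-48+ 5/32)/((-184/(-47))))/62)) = 49191296/327499605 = 0.15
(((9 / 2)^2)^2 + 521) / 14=66.50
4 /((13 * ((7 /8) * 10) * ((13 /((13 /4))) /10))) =0.09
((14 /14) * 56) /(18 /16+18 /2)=5.53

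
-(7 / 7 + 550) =-551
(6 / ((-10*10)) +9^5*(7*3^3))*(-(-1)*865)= 96536257131 / 10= 9653625713.10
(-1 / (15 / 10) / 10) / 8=-1 / 120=-0.01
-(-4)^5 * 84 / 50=1720.32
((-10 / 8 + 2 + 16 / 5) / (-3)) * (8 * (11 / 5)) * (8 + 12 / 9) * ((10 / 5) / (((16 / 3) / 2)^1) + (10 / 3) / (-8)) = -48664 / 675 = -72.09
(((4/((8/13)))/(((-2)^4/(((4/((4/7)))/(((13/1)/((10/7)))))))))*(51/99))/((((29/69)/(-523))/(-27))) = 27606555/5104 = 5408.81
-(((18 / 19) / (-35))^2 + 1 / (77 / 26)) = -1646114 / 4864475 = -0.34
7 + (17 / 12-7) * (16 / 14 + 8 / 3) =-899 / 63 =-14.27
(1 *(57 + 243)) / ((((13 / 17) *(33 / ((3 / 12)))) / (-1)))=-425 / 143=-2.97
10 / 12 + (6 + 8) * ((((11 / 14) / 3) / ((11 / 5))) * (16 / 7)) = 65 / 14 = 4.64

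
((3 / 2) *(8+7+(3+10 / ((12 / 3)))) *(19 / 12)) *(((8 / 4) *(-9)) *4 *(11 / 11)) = -7011 / 2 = -3505.50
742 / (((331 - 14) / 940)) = 697480 / 317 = 2200.25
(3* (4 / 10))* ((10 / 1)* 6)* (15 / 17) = 1080 / 17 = 63.53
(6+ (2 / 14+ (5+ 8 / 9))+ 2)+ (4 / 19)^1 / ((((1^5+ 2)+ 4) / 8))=17084 / 1197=14.27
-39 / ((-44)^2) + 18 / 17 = 34185 / 32912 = 1.04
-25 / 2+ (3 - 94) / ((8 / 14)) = -687 / 4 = -171.75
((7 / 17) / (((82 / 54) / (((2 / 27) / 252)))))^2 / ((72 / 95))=0.00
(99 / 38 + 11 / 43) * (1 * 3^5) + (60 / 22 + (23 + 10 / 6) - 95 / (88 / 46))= 72576487 / 107844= 672.98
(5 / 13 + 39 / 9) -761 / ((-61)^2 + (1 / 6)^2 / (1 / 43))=4.51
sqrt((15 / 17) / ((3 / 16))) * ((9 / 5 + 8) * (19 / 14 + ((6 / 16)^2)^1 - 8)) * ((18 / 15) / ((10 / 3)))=-183519 * sqrt(85) / 34000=-49.76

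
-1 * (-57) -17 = 40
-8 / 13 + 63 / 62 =323 / 806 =0.40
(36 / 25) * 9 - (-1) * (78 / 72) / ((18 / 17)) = 75509 / 5400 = 13.98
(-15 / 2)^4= 50625 / 16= 3164.06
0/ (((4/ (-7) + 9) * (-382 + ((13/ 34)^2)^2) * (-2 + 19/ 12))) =0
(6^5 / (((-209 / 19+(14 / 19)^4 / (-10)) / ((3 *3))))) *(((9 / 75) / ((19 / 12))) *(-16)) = 92163889152 / 11978105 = 7694.36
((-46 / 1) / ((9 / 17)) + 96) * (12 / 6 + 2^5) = 2788 / 9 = 309.78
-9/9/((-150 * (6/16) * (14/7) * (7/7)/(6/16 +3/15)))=23/4500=0.01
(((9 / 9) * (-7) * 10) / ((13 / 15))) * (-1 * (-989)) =-1038450 / 13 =-79880.77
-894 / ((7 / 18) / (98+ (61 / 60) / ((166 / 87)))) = -1316039967 / 5810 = -226512.90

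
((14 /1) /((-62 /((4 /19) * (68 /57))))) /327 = -1904 /10978371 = -0.00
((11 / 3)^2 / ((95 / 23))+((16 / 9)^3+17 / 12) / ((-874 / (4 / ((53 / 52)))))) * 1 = 272123687 / 84421845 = 3.22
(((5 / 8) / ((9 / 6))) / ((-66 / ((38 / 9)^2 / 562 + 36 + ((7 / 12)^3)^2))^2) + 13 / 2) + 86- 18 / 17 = 57284633164932969776005669 / 625612807360807629225984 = 91.57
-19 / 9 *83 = -1577 / 9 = -175.22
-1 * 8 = -8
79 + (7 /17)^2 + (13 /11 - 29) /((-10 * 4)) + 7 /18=45922883 /572220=80.25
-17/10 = -1.70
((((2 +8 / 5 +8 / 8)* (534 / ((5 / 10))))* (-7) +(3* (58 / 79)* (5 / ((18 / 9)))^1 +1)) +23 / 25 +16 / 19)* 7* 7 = -63217813883 / 37525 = -1684685.25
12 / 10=6 / 5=1.20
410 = 410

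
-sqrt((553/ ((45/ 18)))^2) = -1106/ 5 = -221.20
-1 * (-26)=26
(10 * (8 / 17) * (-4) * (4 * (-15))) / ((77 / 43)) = 825600 / 1309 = 630.71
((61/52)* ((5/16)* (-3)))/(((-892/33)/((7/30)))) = 14091/1484288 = 0.01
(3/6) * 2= 1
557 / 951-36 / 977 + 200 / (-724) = 45845143 / 168171987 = 0.27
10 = 10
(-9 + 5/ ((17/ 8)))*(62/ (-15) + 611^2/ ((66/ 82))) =-2882634633/ 935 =-3083031.69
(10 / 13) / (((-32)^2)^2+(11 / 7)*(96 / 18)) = 105 / 143131768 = 0.00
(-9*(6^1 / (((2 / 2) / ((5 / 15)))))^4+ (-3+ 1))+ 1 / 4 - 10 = -623 / 4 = -155.75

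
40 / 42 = 20 / 21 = 0.95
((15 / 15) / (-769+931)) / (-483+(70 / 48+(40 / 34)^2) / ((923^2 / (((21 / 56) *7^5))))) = -7878639392 / 616445178516027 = -0.00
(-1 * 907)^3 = -746142643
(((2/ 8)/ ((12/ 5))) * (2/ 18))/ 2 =0.01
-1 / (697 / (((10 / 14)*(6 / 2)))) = -15 / 4879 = -0.00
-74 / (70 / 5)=-37 / 7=-5.29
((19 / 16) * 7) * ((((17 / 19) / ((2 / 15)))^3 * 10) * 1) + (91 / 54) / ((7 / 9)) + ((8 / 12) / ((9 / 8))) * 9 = 580521405 / 23104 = 25126.45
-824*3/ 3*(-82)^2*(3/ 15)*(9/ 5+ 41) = -1185683264/ 25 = -47427330.56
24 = 24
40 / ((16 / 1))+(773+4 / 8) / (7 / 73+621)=339631 / 90680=3.75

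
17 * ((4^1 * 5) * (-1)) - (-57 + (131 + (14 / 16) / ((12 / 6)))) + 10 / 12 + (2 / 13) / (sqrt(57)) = -413.58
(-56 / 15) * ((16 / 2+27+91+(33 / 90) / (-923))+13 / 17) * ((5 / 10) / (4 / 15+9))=-835404682 / 32715735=-25.54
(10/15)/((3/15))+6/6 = 13/3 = 4.33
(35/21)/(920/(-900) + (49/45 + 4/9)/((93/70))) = 2325/184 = 12.64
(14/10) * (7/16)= 49/80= 0.61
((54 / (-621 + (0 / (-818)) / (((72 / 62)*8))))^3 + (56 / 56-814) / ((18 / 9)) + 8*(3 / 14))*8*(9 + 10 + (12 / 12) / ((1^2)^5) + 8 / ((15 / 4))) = -91566265328 / 1277535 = -71674.17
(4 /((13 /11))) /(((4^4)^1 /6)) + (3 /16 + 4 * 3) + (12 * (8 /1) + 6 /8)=109.02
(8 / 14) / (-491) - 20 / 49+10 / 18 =31663 / 216531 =0.15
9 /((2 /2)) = 9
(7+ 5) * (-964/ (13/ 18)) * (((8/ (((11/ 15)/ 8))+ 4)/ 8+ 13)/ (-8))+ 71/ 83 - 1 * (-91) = 581137226/ 11869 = 48962.61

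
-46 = -46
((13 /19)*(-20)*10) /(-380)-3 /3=-0.64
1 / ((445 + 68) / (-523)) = -523 / 513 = -1.02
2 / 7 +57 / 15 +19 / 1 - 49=-907 / 35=-25.91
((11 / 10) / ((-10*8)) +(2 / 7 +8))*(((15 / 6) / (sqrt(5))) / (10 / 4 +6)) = 46323*sqrt(5) / 95200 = 1.09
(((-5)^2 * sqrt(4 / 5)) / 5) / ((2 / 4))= 4 * sqrt(5)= 8.94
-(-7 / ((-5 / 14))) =-19.60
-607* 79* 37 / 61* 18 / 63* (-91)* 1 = 46130786 / 61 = 756242.39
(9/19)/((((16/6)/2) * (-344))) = -27/26144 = -0.00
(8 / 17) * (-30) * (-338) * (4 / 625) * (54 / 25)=3504384 / 53125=65.96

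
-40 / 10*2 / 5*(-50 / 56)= 10 / 7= 1.43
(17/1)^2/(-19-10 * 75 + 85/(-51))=-3/8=-0.38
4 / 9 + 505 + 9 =4630 / 9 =514.44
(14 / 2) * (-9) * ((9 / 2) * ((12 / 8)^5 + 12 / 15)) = -761481 / 320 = -2379.63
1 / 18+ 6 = 109 / 18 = 6.06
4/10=2/5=0.40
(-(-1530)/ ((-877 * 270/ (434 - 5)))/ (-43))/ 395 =2431/ 14895845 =0.00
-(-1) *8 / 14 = 4 / 7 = 0.57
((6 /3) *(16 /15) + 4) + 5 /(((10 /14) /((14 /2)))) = 55.13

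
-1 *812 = -812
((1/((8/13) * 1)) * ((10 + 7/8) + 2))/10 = 1339/640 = 2.09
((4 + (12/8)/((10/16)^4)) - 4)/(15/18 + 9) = 36864/36875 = 1.00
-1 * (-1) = 1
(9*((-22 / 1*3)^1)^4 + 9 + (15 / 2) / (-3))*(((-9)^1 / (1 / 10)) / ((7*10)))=-3073907349 / 14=-219564810.64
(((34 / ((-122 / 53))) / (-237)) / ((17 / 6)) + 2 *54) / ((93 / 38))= 19781204 / 448167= 44.14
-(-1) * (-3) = -3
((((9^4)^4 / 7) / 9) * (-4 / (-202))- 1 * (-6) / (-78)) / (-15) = -5353169434460167 / 137865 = -38829067816.05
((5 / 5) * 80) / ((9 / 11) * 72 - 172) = -0.71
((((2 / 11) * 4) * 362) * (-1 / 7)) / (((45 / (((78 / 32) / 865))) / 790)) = -371774 / 199815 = -1.86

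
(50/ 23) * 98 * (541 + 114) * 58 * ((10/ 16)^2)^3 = 482411.49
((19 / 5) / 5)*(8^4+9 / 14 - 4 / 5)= 5447471 / 1750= 3112.84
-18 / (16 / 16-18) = 18 / 17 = 1.06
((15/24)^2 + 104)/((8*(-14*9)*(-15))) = 0.01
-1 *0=0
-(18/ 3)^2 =-36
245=245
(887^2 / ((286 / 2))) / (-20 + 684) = 786769 / 94952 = 8.29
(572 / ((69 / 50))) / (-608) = -3575 / 5244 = -0.68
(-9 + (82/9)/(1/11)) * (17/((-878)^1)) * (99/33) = -13957/2634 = -5.30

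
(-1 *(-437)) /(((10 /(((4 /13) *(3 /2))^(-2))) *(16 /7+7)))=39767 /1800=22.09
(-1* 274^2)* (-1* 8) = 600608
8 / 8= 1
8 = 8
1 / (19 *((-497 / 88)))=-88 / 9443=-0.01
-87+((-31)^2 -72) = 802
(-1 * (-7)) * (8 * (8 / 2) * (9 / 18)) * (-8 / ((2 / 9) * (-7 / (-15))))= -8640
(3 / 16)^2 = 9 / 256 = 0.04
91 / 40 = 2.28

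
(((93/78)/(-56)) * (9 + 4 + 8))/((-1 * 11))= 0.04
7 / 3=2.33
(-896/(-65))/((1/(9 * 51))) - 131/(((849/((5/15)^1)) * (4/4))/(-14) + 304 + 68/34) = 714246358/112905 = 6326.08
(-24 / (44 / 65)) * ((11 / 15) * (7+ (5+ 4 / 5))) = -1664 / 5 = -332.80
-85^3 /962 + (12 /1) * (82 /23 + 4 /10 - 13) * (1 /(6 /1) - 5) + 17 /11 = -137294931 /1216930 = -112.82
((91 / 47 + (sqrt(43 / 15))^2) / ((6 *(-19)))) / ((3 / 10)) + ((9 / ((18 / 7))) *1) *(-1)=-175549 / 48222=-3.64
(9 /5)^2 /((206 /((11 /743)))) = 891 /3826450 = 0.00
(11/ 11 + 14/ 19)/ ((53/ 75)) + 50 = 52825/ 1007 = 52.46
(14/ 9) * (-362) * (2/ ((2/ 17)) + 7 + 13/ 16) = -502999/ 36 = -13972.19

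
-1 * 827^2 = -683929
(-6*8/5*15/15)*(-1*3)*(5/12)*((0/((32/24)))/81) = 0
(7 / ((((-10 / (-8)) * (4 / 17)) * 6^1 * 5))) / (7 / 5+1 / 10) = 119 / 225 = 0.53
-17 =-17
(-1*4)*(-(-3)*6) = -72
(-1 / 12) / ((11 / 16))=-4 / 33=-0.12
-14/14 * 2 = -2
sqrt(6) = 2.45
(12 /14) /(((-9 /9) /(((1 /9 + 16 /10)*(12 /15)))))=-88 /75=-1.17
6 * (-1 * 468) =-2808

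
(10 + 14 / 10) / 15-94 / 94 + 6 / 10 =0.36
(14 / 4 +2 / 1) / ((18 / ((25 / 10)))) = 55 / 72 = 0.76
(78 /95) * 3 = 234 /95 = 2.46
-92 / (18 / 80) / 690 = -16 / 27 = -0.59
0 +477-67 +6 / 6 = 411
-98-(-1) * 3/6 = -195/2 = -97.50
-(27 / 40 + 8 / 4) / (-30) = 107 / 1200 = 0.09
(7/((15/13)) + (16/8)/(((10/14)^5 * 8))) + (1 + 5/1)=502921/37500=13.41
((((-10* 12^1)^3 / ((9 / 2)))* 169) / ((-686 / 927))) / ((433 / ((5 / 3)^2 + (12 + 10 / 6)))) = 494637312000 / 148519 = 3330464.87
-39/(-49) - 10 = -451/49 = -9.20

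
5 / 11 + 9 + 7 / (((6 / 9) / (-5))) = -947 / 22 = -43.05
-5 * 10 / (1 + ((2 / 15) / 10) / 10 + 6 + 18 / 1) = -2.00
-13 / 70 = -0.19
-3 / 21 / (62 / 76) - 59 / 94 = -16375 / 20398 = -0.80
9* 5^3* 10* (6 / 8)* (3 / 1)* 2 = 50625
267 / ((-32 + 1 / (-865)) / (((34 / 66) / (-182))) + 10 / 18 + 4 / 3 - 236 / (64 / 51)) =565377840 / 23546074039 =0.02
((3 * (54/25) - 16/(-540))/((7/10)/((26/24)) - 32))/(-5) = 28561/687825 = 0.04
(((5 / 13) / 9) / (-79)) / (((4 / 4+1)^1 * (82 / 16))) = -0.00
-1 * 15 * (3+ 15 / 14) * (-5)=4275 / 14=305.36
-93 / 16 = -5.81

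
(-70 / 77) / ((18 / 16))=-80 / 99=-0.81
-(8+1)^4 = -6561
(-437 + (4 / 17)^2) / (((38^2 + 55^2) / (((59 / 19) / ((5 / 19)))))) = -7450343 / 6457705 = -1.15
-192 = -192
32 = 32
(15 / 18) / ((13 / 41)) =205 / 78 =2.63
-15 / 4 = -3.75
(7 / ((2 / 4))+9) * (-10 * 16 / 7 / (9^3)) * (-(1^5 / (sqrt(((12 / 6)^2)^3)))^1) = 0.09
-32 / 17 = -1.88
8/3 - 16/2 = -16/3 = -5.33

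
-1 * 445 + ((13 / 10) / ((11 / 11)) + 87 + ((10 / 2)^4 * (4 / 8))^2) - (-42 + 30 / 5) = 1946711 / 20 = 97335.55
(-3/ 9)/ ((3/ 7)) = -0.78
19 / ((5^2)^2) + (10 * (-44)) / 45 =-54829 / 5625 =-9.75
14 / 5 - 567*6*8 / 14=-9706 / 5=-1941.20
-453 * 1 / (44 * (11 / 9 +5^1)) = -4077 / 2464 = -1.65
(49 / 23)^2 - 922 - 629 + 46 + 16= -1484.46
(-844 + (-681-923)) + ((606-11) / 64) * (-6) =-80121 / 32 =-2503.78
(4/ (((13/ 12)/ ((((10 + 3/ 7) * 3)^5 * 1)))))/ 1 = 24180307060752/ 218491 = 110669579.35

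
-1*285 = -285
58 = 58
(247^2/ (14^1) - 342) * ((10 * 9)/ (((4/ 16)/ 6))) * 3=182156040/ 7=26022291.43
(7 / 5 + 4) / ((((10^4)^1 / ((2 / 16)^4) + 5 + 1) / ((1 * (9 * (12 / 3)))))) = 486 / 102400015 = 0.00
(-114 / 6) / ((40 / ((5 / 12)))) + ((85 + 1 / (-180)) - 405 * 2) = -1044293 / 1440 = -725.20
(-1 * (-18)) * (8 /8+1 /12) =39 /2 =19.50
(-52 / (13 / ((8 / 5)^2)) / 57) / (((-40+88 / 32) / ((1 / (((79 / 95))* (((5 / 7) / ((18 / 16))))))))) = 0.01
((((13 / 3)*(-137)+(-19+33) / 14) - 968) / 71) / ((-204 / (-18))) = -2341 / 1207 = -1.94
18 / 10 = 9 / 5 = 1.80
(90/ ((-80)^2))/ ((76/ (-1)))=-9/ 48640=-0.00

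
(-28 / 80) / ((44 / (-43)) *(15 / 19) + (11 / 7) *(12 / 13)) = -520429 / 955680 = -0.54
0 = 0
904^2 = 817216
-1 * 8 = -8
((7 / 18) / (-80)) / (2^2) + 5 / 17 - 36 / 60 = -0.31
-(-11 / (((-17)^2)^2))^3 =0.00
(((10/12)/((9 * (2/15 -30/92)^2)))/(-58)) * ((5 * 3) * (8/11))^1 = -2645000/5642791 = -0.47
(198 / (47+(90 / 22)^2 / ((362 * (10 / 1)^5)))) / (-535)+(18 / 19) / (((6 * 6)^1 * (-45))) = -12745505968667 / 1506716979540570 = -0.01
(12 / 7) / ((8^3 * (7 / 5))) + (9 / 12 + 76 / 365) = 2199107 / 2289280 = 0.96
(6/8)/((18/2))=1/12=0.08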